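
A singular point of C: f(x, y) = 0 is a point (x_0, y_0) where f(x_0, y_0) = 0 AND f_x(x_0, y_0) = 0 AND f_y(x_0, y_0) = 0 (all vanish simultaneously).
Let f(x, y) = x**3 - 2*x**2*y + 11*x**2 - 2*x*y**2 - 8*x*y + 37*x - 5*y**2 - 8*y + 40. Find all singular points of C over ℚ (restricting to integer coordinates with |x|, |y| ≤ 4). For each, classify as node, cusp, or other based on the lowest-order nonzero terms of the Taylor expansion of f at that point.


Singular points: {(-3, 1)}; classification: cusp.

Compute partial derivatives:
  f_x = 3*x**2 - 4*x*y + 22*x - 2*y**2 - 8*y + 37.
  f_y = -2*x**2 - 4*x*y - 8*x - 10*y - 8.
Scan x_0 ∈ {−4, ..., 4}. For each x_0, f_y(x_0, y) is a polynomial in y; find its integer roots y ∈ {−4, ..., 4}, then test f_x and f at those candidates.
  x = -4: f_y(-4, y) = 6*y - 8; no integer root y with |y| ≤ 4.
  x = -3: f_y(-3, y) = 2*y - 2; vanishes at y ∈ {1}. (-3, 1): f_x = 0, f = 0 — SINGULAR.
  x = -2: f_y(-2, y) = -2*y; vanishes at y ∈ {0}. (-2, 0): f_x = 5 ≠ 0.
  x = -1: f_y(-1, y) = -6*y - 2; no integer root y with |y| ≤ 4.
  x = 0: f_y(0, y) = -10*y - 8; no integer root y with |y| ≤ 4.
  x = 1: f_y(1, y) = -14*y - 18; no integer root y with |y| ≤ 4.
  x = 2: f_y(2, y) = -18*y - 32; no integer root y with |y| ≤ 4.
  x = 3: f_y(3, y) = -22*y - 50; no integer root y with |y| ≤ 4.
  x = 4: f_y(4, y) = -26*y - 72; no integer root y with |y| ≤ 4.
Only singular point on the grid: (-3, 1).
Classify: substitute x = -3 + u, y = 1 + v and expand: f = u**3 - 2*u**2*v - 2*u*v**2 + v**2.
No constant or linear terms (consistent with a singular point). Quadratic part: v**2. Cubic part: u**3 - 2*u**2*v - 2*u*v**2.
The quadratic part v**2 is a perfect square, so there is a single (double) tangent line v = 0, i.e. y = 1. Restricting the cubic part to that line (v = 0) leaves u**3 ≠ 0, so f is not divisible by v and the branch is v² ≈ -u**3 to lowest order — this is a cusp.
Classification: cusp.


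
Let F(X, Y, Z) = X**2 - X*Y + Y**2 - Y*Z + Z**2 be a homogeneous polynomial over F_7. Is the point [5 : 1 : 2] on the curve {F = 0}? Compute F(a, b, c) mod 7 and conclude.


F(5,1,2) ≡ 2 (mod 7); P is NOT on the curve.

Evaluate F(5, 1, 2) term-by-term (mod 7).
  X**2 ↦ 1·25·1·1 = 25
  -X*Y ↦ -1·5·1·1 = -5
  Y**2 ↦ 1·1·1·1 = 1
  -Y*Z ↦ -1·1·1·2 = -2
  Z**2 ↦ 1·1·1·4 = 4
Sum: F(5, 1, 2) = (25) + (-5) + (1) + (-2) + (4) = 23.
Reducing mod 7: 23 ≡ 2 (mod 7).
Since F(a, b, c) ≡ 2 ≠ 0 (mod 7), P does NOT lie on the curve.


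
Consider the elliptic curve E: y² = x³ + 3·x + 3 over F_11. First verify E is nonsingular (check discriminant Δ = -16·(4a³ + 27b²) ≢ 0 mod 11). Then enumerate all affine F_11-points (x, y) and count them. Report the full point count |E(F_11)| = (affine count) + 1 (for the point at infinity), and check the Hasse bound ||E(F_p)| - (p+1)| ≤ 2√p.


Affine points = {(0, 5), (0, 6), (5, 0), (7, 2), (7, 9), (8, 0), (9, 0)}; affine count = 7; |E(F_11)| = 8.

Discriminant check: Δ ∝ 4a³ + 27b² = 4·3³ + 27·3² = 4·27 + 27·9 ≡ 10 (mod 11). Nonzero ⇒ E is nonsingular.
For each x ∈ F_11, compute rhs = x³ + 3·x + 3 mod 11, then count y ∈ F_11 with y² ≡ rhs.
  x = 0: rhs = 3, matching y values: 5, 6 (2 points).
  x = 1: rhs = 7, matching y values: none (0 points).
  x = 2: rhs = 6, matching y values: none (0 points).
  x = 3: rhs = 6, matching y values: none (0 points).
  x = 4: rhs = 2, matching y values: none (0 points).
  x = 5: rhs = 0, matching y values: 0 (1 points).
  x = 6: rhs = 6, matching y values: none (0 points).
  x = 7: rhs = 4, matching y values: 2, 9 (2 points).
  x = 8: rhs = 0, matching y values: 0 (1 points).
  x = 9: rhs = 0, matching y values: 0 (1 points).
  x = 10: rhs = 10, matching y values: none (0 points).
Total affine count: 7.
Full point count |E(F_11)| = 7 + 1 = 8.
Hasse bound: |8 − (11+1)| = |-4| = 4 ≤ 2√11 ≈ 6.6332 ✓.


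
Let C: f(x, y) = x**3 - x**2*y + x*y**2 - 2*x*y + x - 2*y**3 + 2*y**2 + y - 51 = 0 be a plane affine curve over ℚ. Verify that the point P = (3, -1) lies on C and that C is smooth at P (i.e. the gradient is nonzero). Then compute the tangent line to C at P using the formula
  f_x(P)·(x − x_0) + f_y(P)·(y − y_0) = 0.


Tangent line at P: 37*x - 30*y - 141 = 0.

Step 1: f(3, -1) = 0, so P lies on C.
Step 2: partial derivatives
  f_x(x, y) = 3*x**2 - 2*x*y + y**2 - 2*y + 1, f_y(x, y) = -x**2 + 2*x*y - 2*x - 6*y**2 + 4*y + 1.
  f_x(P) = 37, f_y(P) = -30 (gradient nonzero, so P is smooth).
Step 3: tangent line at P: 37·(x − 3) + -30·(y − -1) = 0.
Expanding: 37*x - 30*y - 141 = 0.


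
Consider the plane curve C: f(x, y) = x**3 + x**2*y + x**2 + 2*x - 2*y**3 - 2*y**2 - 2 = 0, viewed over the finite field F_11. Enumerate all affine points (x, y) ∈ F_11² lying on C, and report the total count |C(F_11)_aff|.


Affine F_11-points: {(0, 6), (1, 4), (5, 7), (6, 9), (7, 4), (9, 4), (10, 7)}; count = 7.

For each of the 121 pairs (x, y) ∈ F_11², evaluate f(x, y) mod 11. Record the zeros.
  x = 0: [0↦9, 1↦5, 2↦7, 3↦3, 4↦3, 5↦6, 6↦0, 7↦6, 8↦1, 9↦6, 10↦9]  zeros at y ∈ {6}
  x = 1: [0↦2, 1↦10, 2↦2, 3↦10, 4↦0, 5↦4, 6↦10, 7↦6, 8↦2, 9↦8, 10↦1]  zeros at y ∈ {4}
  x = 2: [0↦3, 1↦3, 2↦9, 3↦9, 4↦2, 5↦9, 6↦7, 7↦6, 8↦5, 9↦3, 10↦10]  zeros at y ∈ ∅
  x = 3: [0↦7, 1↦1, 2↦1, 3↦6, 4↦4, 5↦5, 6↦8, 7↦1, 8↦5, 9↦8, 10↦9]  zeros at y ∈ ∅
  x = 4: [0↦9, 1↦10, 2↦6, 3↦7, 4↦1, 5↦9, 6↦8, 7↦8, 8↦8, 9↦7, 10↦4]  zeros at y ∈ ∅
  x = 5: [0↦4, 1↦3, 2↦8, 3↦7, 4↦10, 5↦5, 6↦2, 7↦0, 8↦9, 9↦6, 10↦1]  zeros at y ∈ {7}
  x = 6: [0↦9, 1↦8, 2↦2, 3↦1, 4↦4, 5↦10, 6↦7, 7↦5, 8↦3, 9↦0, 10↦6]  zeros at y ∈ {9}
  x = 7: [0↦8, 1↦9, 2↦5, 3↦6, 4↦0, 5↦8, 6↦7, 7↦7, 8↦7, 9↦6, 10↦3]  zeros at y ∈ {4}
  x = 8: [0↦7, 1↦1, 2↦1, 3↦6, 4↦4, 5↦5, 6↦8, 7↦1, 8↦5, 9↦8, 10↦9]  zeros at y ∈ ∅
  x = 9: [0↦1, 1↦1, 2↦7, 3↦7, 4↦0, 5↦7, 6↦5, 7↦4, 8↦3, 9↦1, 10↦8]  zeros at y ∈ {4}
  x = 10: [0↦7, 1↦4, 2↦7, 3↦4, 4↦5, 5↦9, 6↦4, 7↦0, 8↦7, 9↦2, 10↦6]  zeros at y ∈ {7}
Collecting zeros: affine points = {(0, 6), (1, 4), (5, 7), (6, 9), (7, 4), (9, 4), (10, 7)}.
Total count |C(F_11)_aff| = 7.


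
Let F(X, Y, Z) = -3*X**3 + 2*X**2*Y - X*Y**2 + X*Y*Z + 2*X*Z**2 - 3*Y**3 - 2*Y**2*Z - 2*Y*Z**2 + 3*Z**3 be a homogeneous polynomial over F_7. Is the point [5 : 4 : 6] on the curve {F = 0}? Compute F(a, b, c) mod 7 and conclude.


F(5,4,6) ≡ 5 (mod 7); P is NOT on the curve.

Evaluate F(5, 4, 6) term-by-term (mod 7).
  -3*X**3 ↦ -3·125·1·1 = -375
  2*X**2*Y ↦ 2·25·4·1 = 200
  -X*Y**2 ↦ -1·5·16·1 = -80
  X*Y*Z ↦ 1·5·4·6 = 120
  2*X*Z**2 ↦ 2·5·1·36 = 360
  -3*Y**3 ↦ -3·1·64·1 = -192
  -2*Y**2*Z ↦ -2·1·16·6 = -192
  -2*Y*Z**2 ↦ -2·1·4·36 = -288
  3*Z**3 ↦ 3·1·1·216 = 648
Sum: F(5, 4, 6) = (-375) + (200) + (-80) + (120) + (360) + (-192) + (-192) + (-288) + (648) = 201.
Reducing mod 7: 201 ≡ 5 (mod 7).
Since F(a, b, c) ≡ 5 ≠ 0 (mod 7), P does NOT lie on the curve.


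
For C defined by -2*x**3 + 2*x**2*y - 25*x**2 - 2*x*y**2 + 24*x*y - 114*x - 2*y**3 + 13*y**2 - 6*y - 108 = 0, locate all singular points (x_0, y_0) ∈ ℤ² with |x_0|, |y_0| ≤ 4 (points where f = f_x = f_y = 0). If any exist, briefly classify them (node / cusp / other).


Singular points: {(-3, 3)}; classification: node.

Compute partial derivatives:
  f_x = -6*x**2 + 4*x*y - 50*x - 2*y**2 + 24*y - 114.
  f_y = 2*x**2 - 4*x*y + 24*x - 6*y**2 + 26*y - 6.
Scan x_0 ∈ {−4, ..., 4}. For each x_0, f_y(x_0, y) is a polynomial in y; find its integer roots y ∈ {−4, ..., 4}, then test f_x and f at those candidates.
  x = -4: f_y(-4, y) = -6*y**2 + 42*y - 70; no integer root y with |y| ≤ 4.
  x = -3: f_y(-3, y) = -6*y**2 + 38*y - 60; vanishes at y ∈ {3}. (-3, 3): f_x = 0, f = 0 — SINGULAR.
  x = -2: f_y(-2, y) = -6*y**2 + 34*y - 46; no integer root y with |y| ≤ 4.
  x = -1: f_y(-1, y) = -6*y**2 + 30*y - 28; no integer root y with |y| ≤ 4.
  x = 0: f_y(0, y) = -6*y**2 + 26*y - 6; no integer root y with |y| ≤ 4.
  x = 1: f_y(1, y) = -6*y**2 + 22*y + 20; no integer root y with |y| ≤ 4.
  x = 2: f_y(2, y) = -6*y**2 + 18*y + 50; no integer root y with |y| ≤ 4.
  x = 3: f_y(3, y) = -6*y**2 + 14*y + 84; no integer root y with |y| ≤ 4.
  x = 4: f_y(4, y) = -6*y**2 + 10*y + 122; no integer root y with |y| ≤ 4.
Only singular point on the grid: (-3, 3).
Classify: substitute x = -3 + u, y = 3 + v and expand: f = -2*u**3 + 2*u**2*v - u**2 - 2*u*v**2 - 2*v**3 + v**2.
No constant or linear terms (consistent with a singular point). Quadratic part: -u**2 + v**2. Cubic part: -2*u**3 + 2*u**2*v - 2*u*v**2 - 2*v**3.
The quadratic part v**2 - u**2 = (v − u)(v + u) splits into two distinct linear factors, so there are two distinct tangent lines y − 3 = ±(x − -3) — this is a node (ordinary double point).
Classification: node.


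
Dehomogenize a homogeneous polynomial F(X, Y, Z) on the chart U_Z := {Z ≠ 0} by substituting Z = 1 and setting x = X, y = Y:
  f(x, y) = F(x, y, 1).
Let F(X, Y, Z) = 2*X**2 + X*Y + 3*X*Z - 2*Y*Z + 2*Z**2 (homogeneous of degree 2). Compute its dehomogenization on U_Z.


f(x, y) = 2*x**2 + x*y + 3*x - 2*y + 2

On U_Z we set Z = 1. Each monomial c·X^i·Y^j·Z^k in F becomes c·x^i·y^j·1^k = c·x^i·y^j.
Substituting Z = 1: F(X, Y, 1) = 2*x**2 + x*y + 3*x - 2*y + 2.
Note: deg(f) ≤ deg(F) = 2; strict inequality happens when F is divisible by Z (lost terms).


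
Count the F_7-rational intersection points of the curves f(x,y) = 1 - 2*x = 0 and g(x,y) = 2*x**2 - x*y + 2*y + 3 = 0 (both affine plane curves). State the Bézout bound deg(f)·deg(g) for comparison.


Common zeros: {(4, 0)}; count = 1; Bézout bound = 2.

deg(f) = 1, deg(g) = 2, so Bézout bound = 2.
Scan x ∈ F_7. For each x, list the y ∈ F_7 with f(x, y) ≡ 0 and those with g(x, y) ≡ 0 (mod 7); the common zeros in that column are the intersection.
  x = 0: f ≡ 0 at y ∈ ∅; g ≡ 0 at y ∈ {2}; common: ∅.
  x = 1: f ≡ 0 at y ∈ ∅; g ≡ 0 at y ∈ {2}; common: ∅.
  x = 2: f ≡ 0 at y ∈ ∅; g ≡ 0 at y ∈ ∅; common: ∅.
  x = 3: f ≡ 0 at y ∈ ∅; g ≡ 0 at y ∈ {0}; common: ∅.
  x = 4: f ≡ 0 at y ∈ {0, 1, 2, 3, 4, 5, 6}; g ≡ 0 at y ∈ {0}; common: {0}.
  x = 5: f ≡ 0 at y ∈ ∅; g ≡ 0 at y ∈ {6}; common: ∅.
  x = 6: f ≡ 0 at y ∈ ∅; g ≡ 0 at y ∈ {3}; common: ∅.
Collecting: common zeros = {(4, 0)}, so the count is 1.
Comparison with the Bézout bound: 1 ≤ 2 = deg(f)·deg(g), as expected for curves with no common component (the affine F_7-count falls short of the bound because intersections may lie at infinity, over extension fields, or carry multiplicity).


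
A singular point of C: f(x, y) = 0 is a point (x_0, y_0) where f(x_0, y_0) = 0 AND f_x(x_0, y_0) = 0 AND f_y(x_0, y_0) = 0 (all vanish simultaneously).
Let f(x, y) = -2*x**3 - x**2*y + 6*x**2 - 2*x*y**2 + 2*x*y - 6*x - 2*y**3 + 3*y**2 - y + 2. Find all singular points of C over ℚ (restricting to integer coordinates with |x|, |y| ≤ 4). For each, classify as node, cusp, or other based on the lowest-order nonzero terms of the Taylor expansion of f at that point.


Singular points: {(1, 0)}; classification: cusp.

Compute partial derivatives:
  f_x = -6*x**2 - 2*x*y + 12*x - 2*y**2 + 2*y - 6.
  f_y = -x**2 - 4*x*y + 2*x - 6*y**2 + 6*y - 1.
Scan x_0 ∈ {−4, ..., 4}. For each x_0, f_y(x_0, y) is a polynomial in y; find its integer roots y ∈ {−4, ..., 4}, then test f_x and f at those candidates.
  x = -4: f_y(-4, y) = -6*y**2 + 22*y - 25; no integer root y with |y| ≤ 4.
  x = -3: f_y(-3, y) = -6*y**2 + 18*y - 16; no integer root y with |y| ≤ 4.
  x = -2: f_y(-2, y) = -6*y**2 + 14*y - 9; no integer root y with |y| ≤ 4.
  x = -1: f_y(-1, y) = -6*y**2 + 10*y - 4; vanishes at y ∈ {1}. (-1, 1): f_x = -22 ≠ 0.
  x = 0: f_y(0, y) = -6*y**2 + 6*y - 1; no integer root y with |y| ≤ 4.
  x = 1: f_y(1, y) = -6*y**2 + 2*y; vanishes at y ∈ {0}. (1, 0): f_x = 0, f = 0 — SINGULAR.
  x = 2: f_y(2, y) = -6*y**2 - 2*y - 1; no integer root y with |y| ≤ 4.
  x = 3: f_y(3, y) = -6*y**2 - 6*y - 4; no integer root y with |y| ≤ 4.
  x = 4: f_y(4, y) = -6*y**2 - 10*y - 9; no integer root y with |y| ≤ 4.
Only singular point on the grid: (1, 0).
Classify: substitute x = 1 + u, y = 0 + v and expand: f = -2*u**3 - u**2*v - 2*u*v**2 - 2*v**3 + v**2.
No constant or linear terms (consistent with a singular point). Quadratic part: v**2. Cubic part: -2*u**3 - u**2*v - 2*u*v**2 - 2*v**3.
The quadratic part v**2 is a perfect square, so there is a single (double) tangent line v = 0, i.e. y = 0. Restricting the cubic part to that line (v = 0) leaves -2*u**3 ≠ 0, so f is not divisible by v and the branch is v² ≈ 2*u**3 to lowest order — this is a cusp.
Classification: cusp.


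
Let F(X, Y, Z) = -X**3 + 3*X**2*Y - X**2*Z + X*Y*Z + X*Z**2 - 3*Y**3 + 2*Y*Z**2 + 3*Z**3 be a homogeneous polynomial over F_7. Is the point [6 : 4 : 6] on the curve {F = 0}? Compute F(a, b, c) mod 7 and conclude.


F(6,4,6) ≡ 5 (mod 7); P is NOT on the curve.

Evaluate F(6, 4, 6) term-by-term (mod 7).
  -X**3 ↦ -1·216·1·1 = -216
  3*X**2*Y ↦ 3·36·4·1 = 432
  -X**2*Z ↦ -1·36·1·6 = -216
  X*Y*Z ↦ 1·6·4·6 = 144
  X*Z**2 ↦ 1·6·1·36 = 216
  -3*Y**3 ↦ -3·1·64·1 = -192
  2*Y*Z**2 ↦ 2·1·4·36 = 288
  3*Z**3 ↦ 3·1·1·216 = 648
Sum: F(6, 4, 6) = (-216) + (432) + (-216) + (144) + (216) + (-192) + (288) + (648) = 1104.
Reducing mod 7: 1104 ≡ 5 (mod 7).
Since F(a, b, c) ≡ 5 ≠ 0 (mod 7), P does NOT lie on the curve.


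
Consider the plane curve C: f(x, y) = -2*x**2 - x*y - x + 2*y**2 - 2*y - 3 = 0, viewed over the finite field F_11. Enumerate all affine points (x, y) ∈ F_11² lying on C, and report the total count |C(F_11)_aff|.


Affine F_11-points: {(10, 3)}; count = 1.

For each of the 121 pairs (x, y) ∈ F_11², evaluate f(x, y) mod 11. Record the zeros.
  x = 0: [0↦8, 1↦8, 2↦1, 3↦9, 4↦10, 5↦4, 6↦2, 7↦4, 8↦10, 9↦9, 10↦1]  zeros at y ∈ ∅
  x = 1: [0↦5, 1↦4, 2↦7, 3↦3, 4↦3, 5↦7, 6↦4, 7↦5, 8↦10, 9↦8, 10↦10]  zeros at y ∈ ∅
  x = 2: [0↦9, 1↦7, 2↦9, 3↦4, 4↦3, 5↦6, 6↦2, 7↦2, 8↦6, 9↦3, 10↦4]  zeros at y ∈ ∅
  x = 3: [0↦9, 1↦6, 2↦7, 3↦1, 4↦10, 5↦1, 6↦7, 7↦6, 8↦9, 9↦5, 10↦5]  zeros at y ∈ ∅
  x = 4: [0↦5, 1↦1, 2↦1, 3↦5, 4↦2, 5↦3, 6↦8, 7↦6, 8↦8, 9↦3, 10↦2]  zeros at y ∈ ∅
  x = 5: [0↦8, 1↦3, 2↦2, 3↦5, 4↦1, 5↦1, 6↦5, 7↦2, 8↦3, 9↦8, 10↦6]  zeros at y ∈ ∅
  x = 6: [0↦7, 1↦1, 2↦10, 3↦1, 4↦7, 5↦6, 6↦9, 7↦5, 8↦5, 9↦9, 10↦6]  zeros at y ∈ ∅
  x = 7: [0↦2, 1↦6, 2↦3, 3↦4, 4↦9, 5↦7, 6↦9, 7↦4, 8↦3, 9↦6, 10↦2]  zeros at y ∈ ∅
  x = 8: [0↦4, 1↦7, 2↦3, 3↦3, 4↦7, 5↦4, 6↦5, 7↦10, 8↦8, 9↦10, 10↦5]  zeros at y ∈ ∅
  x = 9: [0↦2, 1↦4, 2↦10, 3↦9, 4↦1, 5↦8, 6↦8, 7↦1, 8↦9, 9↦10, 10↦4]  zeros at y ∈ ∅
  x = 10: [0↦7, 1↦8, 2↦2, 3↦0, 4↦2, 5↦8, 6↦7, 7↦10, 8↦6, 9↦6, 10↦10]  zeros at y ∈ {3}
Collecting zeros: affine points = {(10, 3)}.
Total count |C(F_11)_aff| = 1.


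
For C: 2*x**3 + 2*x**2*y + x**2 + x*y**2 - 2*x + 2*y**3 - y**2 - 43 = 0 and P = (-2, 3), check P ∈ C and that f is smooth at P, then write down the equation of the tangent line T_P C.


Tangent line at P: 3*x + 44*y - 126 = 0.

Step 1: f(-2, 3) = 0, so P lies on C.
Step 2: partial derivatives
  f_x(x, y) = 6*x**2 + 4*x*y + 2*x + y**2 - 2, f_y(x, y) = 2*x**2 + 2*x*y + 6*y**2 - 2*y.
  f_x(P) = 3, f_y(P) = 44 (gradient nonzero, so P is smooth).
Step 3: tangent line at P: 3·(x − -2) + 44·(y − 3) = 0.
Expanding: 3*x + 44*y - 126 = 0.


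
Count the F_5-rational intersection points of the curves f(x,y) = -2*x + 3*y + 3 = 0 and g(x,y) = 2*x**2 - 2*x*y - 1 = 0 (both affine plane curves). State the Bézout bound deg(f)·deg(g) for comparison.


Common zeros: {(1, 3)}; count = 1; Bézout bound = 2.

deg(f) = 1, deg(g) = 2, so Bézout bound = 2.
Scan x ∈ F_5. For each x, list the y ∈ F_5 with f(x, y) ≡ 0 and those with g(x, y) ≡ 0 (mod 5); the common zeros in that column are the intersection.
  x = 0: f ≡ 0 at y ∈ {4}; g ≡ 0 at y ∈ ∅; common: ∅.
  x = 1: f ≡ 0 at y ∈ {3}; g ≡ 0 at y ∈ {3}; common: {3}.
  x = 2: f ≡ 0 at y ∈ {2}; g ≡ 0 at y ∈ {3}; common: ∅.
  x = 3: f ≡ 0 at y ∈ {1}; g ≡ 0 at y ∈ {2}; common: ∅.
  x = 4: f ≡ 0 at y ∈ {0}; g ≡ 0 at y ∈ {2}; common: ∅.
Collecting: common zeros = {(1, 3)}, so the count is 1.
Comparison with the Bézout bound: 1 ≤ 2 = deg(f)·deg(g), as expected for curves with no common component (the affine F_5-count falls short of the bound because intersections may lie at infinity, over extension fields, or carry multiplicity).


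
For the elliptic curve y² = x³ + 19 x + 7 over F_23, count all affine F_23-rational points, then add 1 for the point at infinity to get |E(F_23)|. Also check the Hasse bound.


Affine points = {(1, 2), (1, 21), (4, 3), (4, 20), (7, 0), (8, 2), (8, 21), (10, 1), (10, 22), (11, 11), (11, 12), (12, 10), (12, 13), (13, 6), (13, 17), (14, 2), (14, 21)}; affine count = 17; |E(F_23)| = 18.

Discriminant check: Δ ∝ 4a³ + 27b² = 4·19³ + 27·7² = 4·6859 + 27·49 ≡ 9 (mod 23). Nonzero ⇒ E is nonsingular.
For each x ∈ F_23, compute rhs = x³ + 19·x + 7 mod 23, then count y ∈ F_23 with y² ≡ rhs.
  x = 0: rhs = 7, matching y values: none (0 points).
  x = 1: rhs = 4, matching y values: 2, 21 (2 points).
  x = 2: rhs = 7, matching y values: none (0 points).
  x = 3: rhs = 22, matching y values: none (0 points).
  x = 4: rhs = 9, matching y values: 3, 20 (2 points).
  x = 5: rhs = 20, matching y values: none (0 points).
  x = 6: rhs = 15, matching y values: none (0 points).
  x = 7: rhs = 0, matching y values: 0 (1 points).
  x = 8: rhs = 4, matching y values: 2, 21 (2 points).
  x = 9: rhs = 10, matching y values: none (0 points).
  x = 10: rhs = 1, matching y values: 1, 22 (2 points).
  x = 11: rhs = 6, matching y values: 11, 12 (2 points).
  x = 12: rhs = 8, matching y values: 10, 13 (2 points).
  x = 13: rhs = 13, matching y values: 6, 17 (2 points).
  x = 14: rhs = 4, matching y values: 2, 21 (2 points).
  x = 15: rhs = 10, matching y values: none (0 points).
  x = 16: rhs = 14, matching y values: none (0 points).
  x = 17: rhs = 22, matching y values: none (0 points).
  x = 18: rhs = 17, matching y values: none (0 points).
  x = 19: rhs = 5, matching y values: none (0 points).
  x = 20: rhs = 15, matching y values: none (0 points).
  x = 21: rhs = 7, matching y values: none (0 points).
  x = 22: rhs = 10, matching y values: none (0 points).
Total affine count: 17.
Full point count |E(F_23)| = 17 + 1 = 18.
Hasse bound: |18 − (23+1)| = |-6| = 6 ≤ 2√23 ≈ 9.5917 ✓.


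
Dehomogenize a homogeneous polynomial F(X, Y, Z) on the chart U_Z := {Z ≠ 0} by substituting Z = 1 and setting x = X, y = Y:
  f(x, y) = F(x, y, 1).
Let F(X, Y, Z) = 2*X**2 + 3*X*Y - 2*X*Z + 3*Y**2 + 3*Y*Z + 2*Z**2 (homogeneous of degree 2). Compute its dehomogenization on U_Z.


f(x, y) = 2*x**2 + 3*x*y - 2*x + 3*y**2 + 3*y + 2

On U_Z we set Z = 1. Each monomial c·X^i·Y^j·Z^k in F becomes c·x^i·y^j·1^k = c·x^i·y^j.
Substituting Z = 1: F(X, Y, 1) = 2*x**2 + 3*x*y - 2*x + 3*y**2 + 3*y + 2.
Note: deg(f) ≤ deg(F) = 2; strict inequality happens when F is divisible by Z (lost terms).


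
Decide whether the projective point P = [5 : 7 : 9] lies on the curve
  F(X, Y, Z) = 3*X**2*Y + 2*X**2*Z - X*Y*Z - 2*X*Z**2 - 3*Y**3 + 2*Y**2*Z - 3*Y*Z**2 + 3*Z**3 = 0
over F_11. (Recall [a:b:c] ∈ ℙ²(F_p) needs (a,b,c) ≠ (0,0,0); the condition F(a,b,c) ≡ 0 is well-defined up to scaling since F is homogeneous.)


F(5,7,9) ≡ 2 (mod 11); P is NOT on the curve.

Evaluate F(5, 7, 9) term-by-term (mod 11).
  3*X**2*Y ↦ 3·25·7·1 = 525
  2*X**2*Z ↦ 2·25·1·9 = 450
  -X*Y*Z ↦ -1·5·7·9 = -315
  -2*X*Z**2 ↦ -2·5·1·81 = -810
  -3*Y**3 ↦ -3·1·343·1 = -1029
  2*Y**2*Z ↦ 2·1·49·9 = 882
  -3*Y*Z**2 ↦ -3·1·7·81 = -1701
  3*Z**3 ↦ 3·1·1·729 = 2187
Sum: F(5, 7, 9) = (525) + (450) + (-315) + (-810) + (-1029) + (882) + (-1701) + (2187) = 189.
Reducing mod 11: 189 ≡ 2 (mod 11).
Since F(a, b, c) ≡ 2 ≠ 0 (mod 11), P does NOT lie on the curve.


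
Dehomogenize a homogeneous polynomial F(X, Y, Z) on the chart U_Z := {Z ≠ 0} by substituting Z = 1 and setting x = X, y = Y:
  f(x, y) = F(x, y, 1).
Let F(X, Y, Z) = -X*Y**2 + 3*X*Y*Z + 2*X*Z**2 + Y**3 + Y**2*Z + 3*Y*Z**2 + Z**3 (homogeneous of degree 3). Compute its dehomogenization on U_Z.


f(x, y) = -x*y**2 + 3*x*y + 2*x + y**3 + y**2 + 3*y + 1

On U_Z we set Z = 1. Each monomial c·X^i·Y^j·Z^k in F becomes c·x^i·y^j·1^k = c·x^i·y^j.
Substituting Z = 1: F(X, Y, 1) = -x*y**2 + 3*x*y + 2*x + y**3 + y**2 + 3*y + 1.
Note: deg(f) ≤ deg(F) = 3; strict inequality happens when F is divisible by Z (lost terms).


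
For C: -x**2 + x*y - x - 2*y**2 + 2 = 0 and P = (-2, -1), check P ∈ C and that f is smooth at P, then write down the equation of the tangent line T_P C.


Tangent line at P: 2*x + 2*y + 6 = 0.

Step 1: f(-2, -1) = 0, so P lies on C.
Step 2: partial derivatives
  f_x(x, y) = -2*x + y - 1, f_y(x, y) = x - 4*y.
  f_x(P) = 2, f_y(P) = 2 (gradient nonzero, so P is smooth).
Step 3: tangent line at P: 2·(x − -2) + 2·(y − -1) = 0.
Expanding: 2*x + 2*y + 6 = 0.


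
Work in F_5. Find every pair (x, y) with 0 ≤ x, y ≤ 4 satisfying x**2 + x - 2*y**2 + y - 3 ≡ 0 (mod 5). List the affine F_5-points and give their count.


Affine F_5-points: {(2, 4)}; count = 1.

For each of the 25 pairs (x, y) ∈ F_5², evaluate f(x, y) mod 5. Record the zeros.
  x = 0: [0↦2, 1↦1, 2↦1, 3↦2, 4↦4]  zeros at y ∈ ∅
  x = 1: [0↦4, 1↦3, 2↦3, 3↦4, 4↦1]  zeros at y ∈ ∅
  x = 2: [0↦3, 1↦2, 2↦2, 3↦3, 4↦0]  zeros at y ∈ {4}
  x = 3: [0↦4, 1↦3, 2↦3, 3↦4, 4↦1]  zeros at y ∈ ∅
  x = 4: [0↦2, 1↦1, 2↦1, 3↦2, 4↦4]  zeros at y ∈ ∅
Collecting zeros: affine points = {(2, 4)}.
Total count |C(F_5)_aff| = 1.


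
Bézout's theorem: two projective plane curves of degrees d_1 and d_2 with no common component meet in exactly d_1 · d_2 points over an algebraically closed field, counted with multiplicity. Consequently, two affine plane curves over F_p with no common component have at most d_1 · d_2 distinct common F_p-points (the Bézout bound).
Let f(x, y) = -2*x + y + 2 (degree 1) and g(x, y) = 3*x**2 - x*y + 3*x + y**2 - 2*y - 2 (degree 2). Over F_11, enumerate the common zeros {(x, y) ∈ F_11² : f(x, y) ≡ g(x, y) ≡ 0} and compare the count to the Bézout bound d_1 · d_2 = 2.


Common zeros: ∅; count = 0; Bézout bound = 2.

deg(f) = 1, deg(g) = 2, so Bézout bound = 2.
Scan x ∈ F_11. For each x, list the y ∈ F_11 with f(x, y) ≡ 0 and those with g(x, y) ≡ 0 (mod 11); the common zeros in that column are the intersection.
  x = 0: f ≡ 0 at y ∈ {9}; g ≡ 0 at y ∈ {6, 7}; common: ∅.
  x = 1: f ≡ 0 at y ∈ {0}; g ≡ 0 at y ∈ {6, 8}; common: ∅.
  x = 2: f ≡ 0 at y ∈ {2}; g ≡ 0 at y ∈ ∅; common: ∅.
  x = 3: f ≡ 0 at y ∈ {4}; g ≡ 0 at y ∈ ∅; common: ∅.
  x = 4: f ≡ 0 at y ∈ {6}; g ≡ 0 at y ∈ ∅; common: ∅.
  x = 5: f ≡ 0 at y ∈ {8}; g ≡ 0 at y ∈ {0, 7}; common: ∅.
  x = 6: f ≡ 0 at y ∈ {10}; g ≡ 0 at y ∈ ∅; common: ∅.
  x = 7: f ≡ 0 at y ∈ {1}; g ≡ 0 at y ∈ {10}; common: ∅.
  x = 8: f ≡ 0 at y ∈ {3}; g ≡ 0 at y ∈ {2, 8}; common: ∅.
  x = 9: f ≡ 0 at y ∈ {5}; g ≡ 0 at y ∈ ∅; common: ∅.
  x = 10: f ≡ 0 at y ∈ {7}; g ≡ 0 at y ∈ {2, 10}; common: ∅.
Collecting: common zeros = ∅, so the count is 0.
Comparison with the Bézout bound: 0 ≤ 2 = deg(f)·deg(g), as expected for curves with no common component (the affine F_11-count falls short of the bound because intersections may lie at infinity, over extension fields, or carry multiplicity).


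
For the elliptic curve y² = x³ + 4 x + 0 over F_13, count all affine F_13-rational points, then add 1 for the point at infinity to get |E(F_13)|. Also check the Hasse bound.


Affine points = {(0, 0), (2, 4), (2, 9), (3, 0), (10, 0), (11, 6), (11, 7)}; affine count = 7; |E(F_13)| = 8.

Discriminant check: Δ ∝ 4a³ + 27b² = 4·4³ + 27·0² = 4·64 + 27·0 ≡ 9 (mod 13). Nonzero ⇒ E is nonsingular.
For each x ∈ F_13, compute rhs = x³ + 4·x + 0 mod 13, then count y ∈ F_13 with y² ≡ rhs.
  x = 0: rhs = 0, matching y values: 0 (1 points).
  x = 1: rhs = 5, matching y values: none (0 points).
  x = 2: rhs = 3, matching y values: 4, 9 (2 points).
  x = 3: rhs = 0, matching y values: 0 (1 points).
  x = 4: rhs = 2, matching y values: none (0 points).
  x = 5: rhs = 2, matching y values: none (0 points).
  x = 6: rhs = 6, matching y values: none (0 points).
  x = 7: rhs = 7, matching y values: none (0 points).
  x = 8: rhs = 11, matching y values: none (0 points).
  x = 9: rhs = 11, matching y values: none (0 points).
  x = 10: rhs = 0, matching y values: 0 (1 points).
  x = 11: rhs = 10, matching y values: 6, 7 (2 points).
  x = 12: rhs = 8, matching y values: none (0 points).
Total affine count: 7.
Full point count |E(F_13)| = 7 + 1 = 8.
Hasse bound: |8 − (13+1)| = |-6| = 6 ≤ 2√13 ≈ 7.2111 ✓.


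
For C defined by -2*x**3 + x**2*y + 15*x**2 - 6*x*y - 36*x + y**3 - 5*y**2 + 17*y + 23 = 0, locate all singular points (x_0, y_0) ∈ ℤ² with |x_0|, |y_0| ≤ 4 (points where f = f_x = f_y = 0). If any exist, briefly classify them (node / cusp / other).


Singular points: {(3, 2)}; classification: node.

Compute partial derivatives:
  f_x = -6*x**2 + 2*x*y + 30*x - 6*y - 36.
  f_y = x**2 - 6*x + 3*y**2 - 10*y + 17.
Scan x_0 ∈ {−4, ..., 4}. For each x_0, f_y(x_0, y) is a polynomial in y; find its integer roots y ∈ {−4, ..., 4}, then test f_x and f at those candidates.
  x = -4: f_y(-4, y) = 3*y**2 - 10*y + 57; no integer root y with |y| ≤ 4.
  x = -3: f_y(-3, y) = 3*y**2 - 10*y + 44; no integer root y with |y| ≤ 4.
  x = -2: f_y(-2, y) = 3*y**2 - 10*y + 33; no integer root y with |y| ≤ 4.
  x = -1: f_y(-1, y) = 3*y**2 - 10*y + 24; no integer root y with |y| ≤ 4.
  x = 0: f_y(0, y) = 3*y**2 - 10*y + 17; no integer root y with |y| ≤ 4.
  x = 1: f_y(1, y) = 3*y**2 - 10*y + 12; no integer root y with |y| ≤ 4.
  x = 2: f_y(2, y) = 3*y**2 - 10*y + 9; no integer root y with |y| ≤ 4.
  x = 3: f_y(3, y) = 3*y**2 - 10*y + 8; vanishes at y ∈ {2}. (3, 2): f_x = 0, f = 0 — SINGULAR.
  x = 4: f_y(4, y) = 3*y**2 - 10*y + 9; no integer root y with |y| ≤ 4.
Only singular point on the grid: (3, 2).
Classify: substitute x = 3 + u, y = 2 + v and expand: f = -2*u**3 + u**2*v - u**2 + v**3 + v**2.
No constant or linear terms (consistent with a singular point). Quadratic part: -u**2 + v**2. Cubic part: -2*u**3 + u**2*v + v**3.
The quadratic part v**2 - u**2 = (v − u)(v + u) splits into two distinct linear factors, so there are two distinct tangent lines y − 2 = ±(x − 3) — this is a node (ordinary double point).
Classification: node.


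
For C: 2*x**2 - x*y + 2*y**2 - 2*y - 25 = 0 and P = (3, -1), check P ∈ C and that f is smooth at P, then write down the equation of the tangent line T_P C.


Tangent line at P: 13*x - 9*y - 48 = 0.

Step 1: f(3, -1) = 0, so P lies on C.
Step 2: partial derivatives
  f_x(x, y) = 4*x - y, f_y(x, y) = -x + 4*y - 2.
  f_x(P) = 13, f_y(P) = -9 (gradient nonzero, so P is smooth).
Step 3: tangent line at P: 13·(x − 3) + -9·(y − -1) = 0.
Expanding: 13*x - 9*y - 48 = 0.


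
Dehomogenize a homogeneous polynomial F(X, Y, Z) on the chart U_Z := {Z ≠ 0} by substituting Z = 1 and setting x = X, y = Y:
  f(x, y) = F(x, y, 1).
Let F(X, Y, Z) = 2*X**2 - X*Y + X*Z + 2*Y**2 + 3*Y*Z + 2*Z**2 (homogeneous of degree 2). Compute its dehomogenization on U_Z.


f(x, y) = 2*x**2 - x*y + x + 2*y**2 + 3*y + 2

On U_Z we set Z = 1. Each monomial c·X^i·Y^j·Z^k in F becomes c·x^i·y^j·1^k = c·x^i·y^j.
Substituting Z = 1: F(X, Y, 1) = 2*x**2 - x*y + x + 2*y**2 + 3*y + 2.
Note: deg(f) ≤ deg(F) = 2; strict inequality happens when F is divisible by Z (lost terms).


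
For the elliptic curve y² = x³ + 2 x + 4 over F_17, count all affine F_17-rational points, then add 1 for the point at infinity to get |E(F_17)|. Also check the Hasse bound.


Affine points = {(0, 2), (0, 15), (2, 4), (2, 13), (4, 5), (4, 12), (7, 2), (7, 15), (10, 2), (10, 15), (13, 0), (15, 3), (15, 14), (16, 1), (16, 16)}; affine count = 15; |E(F_17)| = 16.

Discriminant check: Δ ∝ 4a³ + 27b² = 4·2³ + 27·4² = 4·8 + 27·16 ≡ 5 (mod 17). Nonzero ⇒ E is nonsingular.
For each x ∈ F_17, compute rhs = x³ + 2·x + 4 mod 17, then count y ∈ F_17 with y² ≡ rhs.
  x = 0: rhs = 4, matching y values: 2, 15 (2 points).
  x = 1: rhs = 7, matching y values: none (0 points).
  x = 2: rhs = 16, matching y values: 4, 13 (2 points).
  x = 3: rhs = 3, matching y values: none (0 points).
  x = 4: rhs = 8, matching y values: 5, 12 (2 points).
  x = 5: rhs = 3, matching y values: none (0 points).
  x = 6: rhs = 11, matching y values: none (0 points).
  x = 7: rhs = 4, matching y values: 2, 15 (2 points).
  x = 8: rhs = 5, matching y values: none (0 points).
  x = 9: rhs = 3, matching y values: none (0 points).
  x = 10: rhs = 4, matching y values: 2, 15 (2 points).
  x = 11: rhs = 14, matching y values: none (0 points).
  x = 12: rhs = 5, matching y values: none (0 points).
  x = 13: rhs = 0, matching y values: 0 (1 points).
  x = 14: rhs = 5, matching y values: none (0 points).
  x = 15: rhs = 9, matching y values: 3, 14 (2 points).
  x = 16: rhs = 1, matching y values: 1, 16 (2 points).
Total affine count: 15.
Full point count |E(F_17)| = 15 + 1 = 16.
Hasse bound: |16 − (17+1)| = |-2| = 2 ≤ 2√17 ≈ 8.2462 ✓.


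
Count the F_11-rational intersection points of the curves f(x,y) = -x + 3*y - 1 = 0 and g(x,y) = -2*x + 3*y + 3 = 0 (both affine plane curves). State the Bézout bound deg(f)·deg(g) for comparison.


Common zeros: {(4, 9)}; count = 1; Bézout bound = 1.

deg(f) = 1, deg(g) = 1, so Bézout bound = 1.
Scan x ∈ F_11. For each x, list the y ∈ F_11 with f(x, y) ≡ 0 and those with g(x, y) ≡ 0 (mod 11); the common zeros in that column are the intersection.
  x = 0: f ≡ 0 at y ∈ {4}; g ≡ 0 at y ∈ {10}; common: ∅.
  x = 1: f ≡ 0 at y ∈ {8}; g ≡ 0 at y ∈ {7}; common: ∅.
  x = 2: f ≡ 0 at y ∈ {1}; g ≡ 0 at y ∈ {4}; common: ∅.
  x = 3: f ≡ 0 at y ∈ {5}; g ≡ 0 at y ∈ {1}; common: ∅.
  x = 4: f ≡ 0 at y ∈ {9}; g ≡ 0 at y ∈ {9}; common: {9}.
  x = 5: f ≡ 0 at y ∈ {2}; g ≡ 0 at y ∈ {6}; common: ∅.
  x = 6: f ≡ 0 at y ∈ {6}; g ≡ 0 at y ∈ {3}; common: ∅.
  x = 7: f ≡ 0 at y ∈ {10}; g ≡ 0 at y ∈ {0}; common: ∅.
  x = 8: f ≡ 0 at y ∈ {3}; g ≡ 0 at y ∈ {8}; common: ∅.
  x = 9: f ≡ 0 at y ∈ {7}; g ≡ 0 at y ∈ {5}; common: ∅.
  x = 10: f ≡ 0 at y ∈ {0}; g ≡ 0 at y ∈ {2}; common: ∅.
Collecting: common zeros = {(4, 9)}, so the count is 1.
Comparison with the Bézout bound: 1 ≤ 1 = deg(f)·deg(g), as expected for curves with no common component (the bound is attained).


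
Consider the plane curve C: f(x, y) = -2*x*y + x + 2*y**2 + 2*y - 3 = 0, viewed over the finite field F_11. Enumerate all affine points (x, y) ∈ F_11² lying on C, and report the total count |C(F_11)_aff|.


Affine F_11-points: {(1, 1), (1, 10), (2, 3), (2, 9), (3, 0), (3, 2), (5, 7), (5, 8), (10, 4), (10, 5)}; count = 10.

For each of the 121 pairs (x, y) ∈ F_11², evaluate f(x, y) mod 11. Record the zeros.
  x = 0: [0↦8, 1↦1, 2↦9, 3↦10, 4↦4, 5↦2, 6↦4, 7↦10, 8↦9, 9↦1, 10↦8]  zeros at y ∈ ∅
  x = 1: [0↦9, 1↦0, 2↦6, 3↦5, 4↦8, 5↦4, 6↦4, 7↦8, 8↦5, 9↦6, 10↦0]  zeros at y ∈ {1, 10}
  x = 2: [0↦10, 1↦10, 2↦3, 3↦0, 4↦1, 5↦6, 6↦4, 7↦6, 8↦1, 9↦0, 10↦3]  zeros at y ∈ {3, 9}
  x = 3: [0↦0, 1↦9, 2↦0, 3↦6, 4↦5, 5↦8, 6↦4, 7↦4, 8↦8, 9↦5, 10↦6]  zeros at y ∈ {0, 2}
  x = 4: [0↦1, 1↦8, 2↦8, 3↦1, 4↦9, 5↦10, 6↦4, 7↦2, 8↦4, 9↦10, 10↦9]  zeros at y ∈ ∅
  x = 5: [0↦2, 1↦7, 2↦5, 3↦7, 4↦2, 5↦1, 6↦4, 7↦0, 8↦0, 9↦4, 10↦1]  zeros at y ∈ {7, 8}
  x = 6: [0↦3, 1↦6, 2↦2, 3↦2, 4↦6, 5↦3, 6↦4, 7↦9, 8↦7, 9↦9, 10↦4]  zeros at y ∈ ∅
  x = 7: [0↦4, 1↦5, 2↦10, 3↦8, 4↦10, 5↦5, 6↦4, 7↦7, 8↦3, 9↦3, 10↦7]  zeros at y ∈ ∅
  x = 8: [0↦5, 1↦4, 2↦7, 3↦3, 4↦3, 5↦7, 6↦4, 7↦5, 8↦10, 9↦8, 10↦10]  zeros at y ∈ ∅
  x = 9: [0↦6, 1↦3, 2↦4, 3↦9, 4↦7, 5↦9, 6↦4, 7↦3, 8↦6, 9↦2, 10↦2]  zeros at y ∈ ∅
  x = 10: [0↦7, 1↦2, 2↦1, 3↦4, 4↦0, 5↦0, 6↦4, 7↦1, 8↦2, 9↦7, 10↦5]  zeros at y ∈ {4, 5}
Collecting zeros: affine points = {(1, 1), (1, 10), (2, 3), (2, 9), (3, 0), (3, 2), (5, 7), (5, 8), (10, 4), (10, 5)}.
Total count |C(F_11)_aff| = 10.


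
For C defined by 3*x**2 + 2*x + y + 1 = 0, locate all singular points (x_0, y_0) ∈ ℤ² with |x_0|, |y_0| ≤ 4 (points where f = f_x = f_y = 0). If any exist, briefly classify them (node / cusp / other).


No singular points in the scanned grid; C is smooth there.

Compute partial derivatives:
  f_x = 6*x + 2.
  f_y = 1.
f_y = 1 is a nonzero constant, so f_y never vanishes: no point (x, y) can satisfy f = f_x = f_y = 0. In particular no (x, y) ∈ {−4, ..., 4}² is singular; the curve is smooth.


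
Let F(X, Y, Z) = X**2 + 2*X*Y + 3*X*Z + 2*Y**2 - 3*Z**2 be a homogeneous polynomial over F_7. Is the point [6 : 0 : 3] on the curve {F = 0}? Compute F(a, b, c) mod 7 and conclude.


F(6,0,3) ≡ 0 (mod 7); P is on the curve.

Evaluate F(6, 0, 3) term-by-term (mod 7).
  X**2 ↦ 1·36·1·1 = 36
  2*X*Y ↦ 2·6·0·1 = 0
  3*X*Z ↦ 3·6·1·3 = 54
  2*Y**2 ↦ 2·1·0·1 = 0
  -3*Z**2 ↦ -3·1·1·9 = -27
Sum: F(6, 0, 3) = (36) + (0) + (54) + (0) + (-27) = 63.
Reducing mod 7: 63 ≡ 0 (mod 7).
Since F(a, b, c) ≡ 0 (mod 7), P lies on the curve.


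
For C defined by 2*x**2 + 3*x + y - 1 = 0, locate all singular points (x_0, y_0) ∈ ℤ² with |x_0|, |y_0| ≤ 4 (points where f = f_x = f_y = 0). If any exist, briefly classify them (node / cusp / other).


No singular points in the scanned grid; C is smooth there.

Compute partial derivatives:
  f_x = 4*x + 3.
  f_y = 1.
f_y = 1 is a nonzero constant, so f_y never vanishes: no point (x, y) can satisfy f = f_x = f_y = 0. In particular no (x, y) ∈ {−4, ..., 4}² is singular; the curve is smooth.


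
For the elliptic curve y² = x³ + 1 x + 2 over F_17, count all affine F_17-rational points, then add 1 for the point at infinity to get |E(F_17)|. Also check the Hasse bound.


Affine points = {(0, 6), (0, 11), (1, 2), (1, 15), (3, 7), (3, 10), (4, 6), (4, 11), (5, 8), (5, 9), (9, 3), (9, 14), (10, 3), (10, 14), (11, 1), (11, 16), (12, 5), (12, 12), (13, 6), (13, 11), (15, 3), (15, 14), (16, 0)}; affine count = 23; |E(F_17)| = 24.

Discriminant check: Δ ∝ 4a³ + 27b² = 4·1³ + 27·2² = 4·1 + 27·4 ≡ 10 (mod 17). Nonzero ⇒ E is nonsingular.
For each x ∈ F_17, compute rhs = x³ + 1·x + 2 mod 17, then count y ∈ F_17 with y² ≡ rhs.
  x = 0: rhs = 2, matching y values: 6, 11 (2 points).
  x = 1: rhs = 4, matching y values: 2, 15 (2 points).
  x = 2: rhs = 12, matching y values: none (0 points).
  x = 3: rhs = 15, matching y values: 7, 10 (2 points).
  x = 4: rhs = 2, matching y values: 6, 11 (2 points).
  x = 5: rhs = 13, matching y values: 8, 9 (2 points).
  x = 6: rhs = 3, matching y values: none (0 points).
  x = 7: rhs = 12, matching y values: none (0 points).
  x = 8: rhs = 12, matching y values: none (0 points).
  x = 9: rhs = 9, matching y values: 3, 14 (2 points).
  x = 10: rhs = 9, matching y values: 3, 14 (2 points).
  x = 11: rhs = 1, matching y values: 1, 16 (2 points).
  x = 12: rhs = 8, matching y values: 5, 12 (2 points).
  x = 13: rhs = 2, matching y values: 6, 11 (2 points).
  x = 14: rhs = 6, matching y values: none (0 points).
  x = 15: rhs = 9, matching y values: 3, 14 (2 points).
  x = 16: rhs = 0, matching y values: 0 (1 points).
Total affine count: 23.
Full point count |E(F_17)| = 23 + 1 = 24.
Hasse bound: |24 − (17+1)| = |6| = 6 ≤ 2√17 ≈ 8.2462 ✓.


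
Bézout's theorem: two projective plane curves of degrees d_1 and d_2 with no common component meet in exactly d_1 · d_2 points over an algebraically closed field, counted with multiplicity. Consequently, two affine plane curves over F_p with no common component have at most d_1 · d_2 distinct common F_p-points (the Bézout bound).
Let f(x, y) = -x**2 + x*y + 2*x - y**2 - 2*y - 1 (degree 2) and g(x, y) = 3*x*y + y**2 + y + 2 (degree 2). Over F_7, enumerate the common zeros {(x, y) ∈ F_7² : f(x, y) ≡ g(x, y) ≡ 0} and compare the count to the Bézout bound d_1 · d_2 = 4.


Common zeros: ∅; count = 0; Bézout bound = 4.

deg(f) = 2, deg(g) = 2, so Bézout bound = 4.
Scan x ∈ F_7. For each x, list the y ∈ F_7 with f(x, y) ≡ 0 and those with g(x, y) ≡ 0 (mod 7); the common zeros in that column are the intersection.
  x = 0: f ≡ 0 at y ∈ {6}; g ≡ 0 at y ∈ {3}; common: ∅.
  x = 1: f ≡ 0 at y ∈ {0, 6}; g ≡ 0 at y ∈ {1, 2}; common: ∅.
  x = 2: f ≡ 0 at y ∈ ∅; g ≡ 0 at y ∈ ∅; common: ∅.
  x = 3: f ≡ 0 at y ∈ ∅; g ≡ 0 at y ∈ {5, 6}; common: ∅.
  x = 4: f ≡ 0 at y ∈ ∅; g ≡ 0 at y ∈ {4}; common: ∅.
  x = 5: f ≡ 0 at y ∈ {1, 2}; g ≡ 0 at y ∈ ∅; common: ∅.
  x = 6: f ≡ 0 at y ∈ {2}; g ≡ 0 at y ∈ ∅; common: ∅.
Collecting: common zeros = ∅, so the count is 0.
Comparison with the Bézout bound: 0 ≤ 4 = deg(f)·deg(g), as expected for curves with no common component (the affine F_7-count falls short of the bound because intersections may lie at infinity, over extension fields, or carry multiplicity).


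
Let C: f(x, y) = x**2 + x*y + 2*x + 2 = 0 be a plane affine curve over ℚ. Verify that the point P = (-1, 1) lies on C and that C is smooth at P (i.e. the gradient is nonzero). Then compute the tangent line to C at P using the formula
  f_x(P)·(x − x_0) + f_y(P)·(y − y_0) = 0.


Tangent line at P: x - y + 2 = 0.

Step 1: f(-1, 1) = 0, so P lies on C.
Step 2: partial derivatives
  f_x(x, y) = 2*x + y + 2, f_y(x, y) = x.
  f_x(P) = 1, f_y(P) = -1 (gradient nonzero, so P is smooth).
Step 3: tangent line at P: 1·(x − -1) + -1·(y − 1) = 0.
Expanding: x - y + 2 = 0.


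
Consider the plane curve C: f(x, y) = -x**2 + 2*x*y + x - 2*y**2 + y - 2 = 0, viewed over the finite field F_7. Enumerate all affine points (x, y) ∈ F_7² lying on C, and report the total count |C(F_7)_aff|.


Affine F_7-points: {(1, 6), (2, 3), (4, 0), (4, 1), (5, 3), (5, 6), (6, 1), (6, 2)}; count = 8.

For each of the 49 pairs (x, y) ∈ F_7², evaluate f(x, y) mod 7. Record the zeros.
  x = 0: [0↦5, 1↦4, 2↦6, 3↦4, 4↦5, 5↦2, 6↦2]  zeros at y ∈ ∅
  x = 1: [0↦5, 1↦6, 2↦3, 3↦3, 4↦6, 5↦5, 6↦0]  zeros at y ∈ {6}
  x = 2: [0↦3, 1↦6, 2↦5, 3↦0, 4↦5, 5↦6, 6↦3]  zeros at y ∈ {3}
  x = 3: [0↦6, 1↦4, 2↦5, 3↦2, 4↦2, 5↦5, 6↦4]  zeros at y ∈ ∅
  x = 4: [0↦0, 1↦0, 2↦3, 3↦2, 4↦4, 5↦2, 6↦3]  zeros at y ∈ {0, 1}
  x = 5: [0↦6, 1↦1, 2↦6, 3↦0, 4↦4, 5↦4, 6↦0]  zeros at y ∈ {3, 6}
  x = 6: [0↦3, 1↦0, 2↦0, 3↦3, 4↦2, 5↦4, 6↦2]  zeros at y ∈ {1, 2}
Collecting zeros: affine points = {(1, 6), (2, 3), (4, 0), (4, 1), (5, 3), (5, 6), (6, 1), (6, 2)}.
Total count |C(F_7)_aff| = 8.


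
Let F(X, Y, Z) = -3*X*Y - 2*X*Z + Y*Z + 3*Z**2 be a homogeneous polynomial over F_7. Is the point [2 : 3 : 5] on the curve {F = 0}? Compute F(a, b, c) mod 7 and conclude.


F(2,3,5) ≡ 3 (mod 7); P is NOT on the curve.

Evaluate F(2, 3, 5) term-by-term (mod 7).
  -3*X*Y ↦ -3·2·3·1 = -18
  -2*X*Z ↦ -2·2·1·5 = -20
  Y*Z ↦ 1·1·3·5 = 15
  3*Z**2 ↦ 3·1·1·25 = 75
Sum: F(2, 3, 5) = (-18) + (-20) + (15) + (75) = 52.
Reducing mod 7: 52 ≡ 3 (mod 7).
Since F(a, b, c) ≡ 3 ≠ 0 (mod 7), P does NOT lie on the curve.


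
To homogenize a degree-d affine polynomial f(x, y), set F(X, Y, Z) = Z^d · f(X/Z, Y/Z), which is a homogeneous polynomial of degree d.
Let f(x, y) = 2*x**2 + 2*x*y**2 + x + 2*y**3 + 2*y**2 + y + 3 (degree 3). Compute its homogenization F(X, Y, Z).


F(X, Y, Z) = 2*X**2*Z + 2*X*Y**2 + X*Z**2 + 2*Y**3 + 2*Y**2*Z + Y*Z**2 + 3*Z**3

deg(f) = 3.
Substitute x = X/Z, y = Y/Z into f, then multiply by Z^3.
  monomial 2·x^2·y^0 ↦ 2·X^2·Y^0·Z^1.
  monomial 2·x^1·y^2 ↦ 2·X^1·Y^2·Z^0.
  monomial 1·x^1·y^0 ↦ 1·X^1·Y^0·Z^2.
  monomial 2·x^0·y^3 ↦ 2·X^0·Y^3·Z^0.
  monomial 2·x^0·y^2 ↦ 2·X^0·Y^2·Z^1.
  monomial 1·x^0·y^1 ↦ 1·X^0·Y^1·Z^2.
  monomial 3·x^0·y^0 ↦ 3·X^0·Y^0·Z^3.
Collecting: F(X, Y, Z) = 2*X**2*Z + 2*X*Y**2 + X*Z**2 + 2*Y**3 + 2*Y**2*Z + Y*Z**2 + 3*Z**3.
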